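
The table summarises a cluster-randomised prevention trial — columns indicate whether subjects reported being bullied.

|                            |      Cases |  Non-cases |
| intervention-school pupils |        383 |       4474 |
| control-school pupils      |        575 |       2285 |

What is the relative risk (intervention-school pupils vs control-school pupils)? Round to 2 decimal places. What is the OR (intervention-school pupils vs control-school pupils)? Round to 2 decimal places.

risk, intervention-school pupils = 383/4857 = 0.0789
risk, control-school pupils = 575/2860 = 0.2010
RR = 0.0789 / 0.2010 = 0.39
odds, intervention-school pupils = 383/4474 = 0.0856
odds, control-school pupils = 575/2285 = 0.2516
OR = 0.0856 / 0.2516 = 0.34

RR = 0.39; OR = 0.34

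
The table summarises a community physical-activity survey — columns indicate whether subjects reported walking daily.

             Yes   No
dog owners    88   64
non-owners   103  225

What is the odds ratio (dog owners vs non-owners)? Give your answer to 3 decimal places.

OR = (88 × 225) / (64 × 103) = 19800/6592 ≈ 3.004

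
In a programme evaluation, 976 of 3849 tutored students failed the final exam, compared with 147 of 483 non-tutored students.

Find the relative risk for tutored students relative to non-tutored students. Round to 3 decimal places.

RR: 0.833

risk, tutored students = 976/3849 = 0.2536
risk, non-tutored students = 147/483 = 0.3043
RR = 0.2536 / 0.3043 = 0.833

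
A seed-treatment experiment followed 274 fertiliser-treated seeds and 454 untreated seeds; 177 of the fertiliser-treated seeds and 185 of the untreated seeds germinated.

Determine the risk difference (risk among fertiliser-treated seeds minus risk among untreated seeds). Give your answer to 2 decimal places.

risk, fertiliser-treated seeds = 177/274 = 0.6460
risk, untreated seeds = 185/454 = 0.4075
risk difference = 0.6460 − 0.4075 = 0.24

RD = 0.24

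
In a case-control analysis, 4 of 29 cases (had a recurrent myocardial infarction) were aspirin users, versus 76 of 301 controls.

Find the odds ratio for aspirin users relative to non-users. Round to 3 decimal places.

OR = (4 × 225) / (76 × 25) = 900/1900 ≈ 0.474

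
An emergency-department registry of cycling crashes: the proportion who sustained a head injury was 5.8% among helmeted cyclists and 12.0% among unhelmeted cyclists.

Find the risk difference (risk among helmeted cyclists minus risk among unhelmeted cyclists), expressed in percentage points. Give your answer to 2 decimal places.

risk difference = 0.0580 − 0.1200 = -0.0620 → -6.20 percentage points

-6.20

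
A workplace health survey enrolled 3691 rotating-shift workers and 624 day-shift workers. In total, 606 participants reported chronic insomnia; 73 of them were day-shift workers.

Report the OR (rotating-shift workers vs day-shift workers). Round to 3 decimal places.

OR: 1.274

rotating-shift workers with the outcome: 606 − 73 = 533
rotating-shift workers without the outcome: 3691 − 533 = 3158
day-shift workers without the outcome: 624 − 73 = 551
OR = (533 × 551) / (3158 × 73) = 293683/230534 ≈ 1.274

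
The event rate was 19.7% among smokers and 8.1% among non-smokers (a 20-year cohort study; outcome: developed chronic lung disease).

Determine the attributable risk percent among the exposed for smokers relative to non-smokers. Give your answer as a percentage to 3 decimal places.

AR% = (0.1970 − 0.0810) / 0.1970 = 0.5888 → 58.883%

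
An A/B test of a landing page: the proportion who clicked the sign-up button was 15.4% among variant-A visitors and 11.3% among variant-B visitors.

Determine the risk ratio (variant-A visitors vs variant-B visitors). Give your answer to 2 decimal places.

RR = 0.1540 / 0.1130 = 1.36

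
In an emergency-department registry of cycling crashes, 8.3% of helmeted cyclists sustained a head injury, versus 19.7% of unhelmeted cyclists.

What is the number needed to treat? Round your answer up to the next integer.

NNT ≈ 9

absolute risk difference = 0.114000
1 / 0.114000 = 8.772 → round up → 9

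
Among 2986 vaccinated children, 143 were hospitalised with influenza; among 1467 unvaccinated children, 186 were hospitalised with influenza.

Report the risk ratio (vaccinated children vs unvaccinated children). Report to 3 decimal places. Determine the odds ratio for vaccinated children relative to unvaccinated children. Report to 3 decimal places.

RR = 0.378; OR = 0.346

risk, vaccinated children = 143/2986 = 0.04789
risk, unvaccinated children = 186/1467 = 0.12679
RR = 0.04789 / 0.12679 = 0.378
OR = (143 × 1281) / (2843 × 186) = 183183/528798 ≈ 0.346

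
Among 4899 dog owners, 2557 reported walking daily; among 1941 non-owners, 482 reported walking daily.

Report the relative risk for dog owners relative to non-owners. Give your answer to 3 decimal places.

2.102

risk, dog owners = 2557/4899 = 0.5219
risk, non-owners = 482/1941 = 0.2483
RR = 0.5219 / 0.2483 = 2.102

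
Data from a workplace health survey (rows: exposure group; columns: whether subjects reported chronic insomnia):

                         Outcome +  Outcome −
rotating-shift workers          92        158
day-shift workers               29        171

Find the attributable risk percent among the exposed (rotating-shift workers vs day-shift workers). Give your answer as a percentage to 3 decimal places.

risk, rotating-shift workers = 92/250 = 0.3680
risk, day-shift workers = 29/200 = 0.1450
AR% = (0.3680 − 0.1450) / 0.3680 = 0.6060 → 60.598%

AR% ≈ 60.598%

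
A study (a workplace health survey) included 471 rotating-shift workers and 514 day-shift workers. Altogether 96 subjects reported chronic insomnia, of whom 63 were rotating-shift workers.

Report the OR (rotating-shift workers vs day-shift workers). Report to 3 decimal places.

rotating-shift workers without the outcome: 471 − 63 = 408
day-shift workers with the outcome: 96 − 63 = 33
day-shift workers without the outcome: 514 − 33 = 481
OR = (63 × 481) / (408 × 33) = 30303/13464 ≈ 2.251

2.251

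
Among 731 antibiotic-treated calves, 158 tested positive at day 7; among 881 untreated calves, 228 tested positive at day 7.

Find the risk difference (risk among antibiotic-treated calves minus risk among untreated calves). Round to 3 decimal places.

risk, antibiotic-treated calves = 158/731 = 0.2161
risk, untreated calves = 228/881 = 0.2588
risk difference = 0.2161 − 0.2588 = -0.043

RD = -0.043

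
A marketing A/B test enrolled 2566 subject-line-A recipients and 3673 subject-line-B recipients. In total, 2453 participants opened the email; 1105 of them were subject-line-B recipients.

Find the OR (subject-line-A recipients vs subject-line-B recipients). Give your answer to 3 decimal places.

OR ≈ 2.572

subject-line-A recipients with the outcome: 2453 − 1105 = 1348
subject-line-A recipients without the outcome: 2566 − 1348 = 1218
subject-line-B recipients without the outcome: 3673 − 1105 = 2568
OR = (1348 × 2568) / (1218 × 1105) = 3461664/1345890 ≈ 2.572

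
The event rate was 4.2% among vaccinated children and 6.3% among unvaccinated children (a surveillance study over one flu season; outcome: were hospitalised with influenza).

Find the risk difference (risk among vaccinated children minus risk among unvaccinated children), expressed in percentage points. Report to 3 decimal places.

risk difference = 0.04200 − 0.06300 = -0.02100 → -2.100 percentage points

RD = -2.100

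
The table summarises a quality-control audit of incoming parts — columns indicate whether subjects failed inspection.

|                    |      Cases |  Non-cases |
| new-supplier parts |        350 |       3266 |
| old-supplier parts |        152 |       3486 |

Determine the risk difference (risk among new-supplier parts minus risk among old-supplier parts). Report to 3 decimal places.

RD: 0.055

risk, new-supplier parts = 350/3616 = 0.09679
risk, old-supplier parts = 152/3638 = 0.04178
risk difference = 0.09679 − 0.04178 = 0.055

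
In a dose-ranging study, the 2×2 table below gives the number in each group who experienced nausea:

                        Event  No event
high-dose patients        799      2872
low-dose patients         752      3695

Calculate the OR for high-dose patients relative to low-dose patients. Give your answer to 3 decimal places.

OR ≈ 1.367

odds, high-dose patients = 799/2872 = 0.2782
odds, low-dose patients = 752/3695 = 0.2035
OR = 0.2782 / 0.2035 = 1.367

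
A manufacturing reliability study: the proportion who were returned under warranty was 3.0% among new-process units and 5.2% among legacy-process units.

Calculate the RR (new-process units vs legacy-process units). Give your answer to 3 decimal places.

RR = 0.03000 / 0.05200 = 0.577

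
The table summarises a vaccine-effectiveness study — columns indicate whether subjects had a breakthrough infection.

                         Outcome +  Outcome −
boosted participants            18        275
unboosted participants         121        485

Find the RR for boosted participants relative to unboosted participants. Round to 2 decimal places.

RR ≈ 0.31

risk, boosted participants = 18/293 = 0.0614
risk, unboosted participants = 121/606 = 0.1997
RR = 0.0614 / 0.1997 = 0.31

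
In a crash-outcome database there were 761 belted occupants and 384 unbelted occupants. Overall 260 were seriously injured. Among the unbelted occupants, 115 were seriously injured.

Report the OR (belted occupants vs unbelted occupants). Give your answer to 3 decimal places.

0.551

belted occupants with the outcome: 260 − 115 = 145
belted occupants without the outcome: 761 − 145 = 616
unbelted occupants without the outcome: 384 − 115 = 269
OR = (145 × 269) / (616 × 115) = 39005/70840 ≈ 0.551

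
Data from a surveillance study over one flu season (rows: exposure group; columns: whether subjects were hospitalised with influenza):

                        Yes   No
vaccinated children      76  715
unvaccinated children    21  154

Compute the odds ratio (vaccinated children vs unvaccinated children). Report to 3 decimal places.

0.779

odds, vaccinated children = 76/715 = 0.1063
odds, unvaccinated children = 21/154 = 0.1364
OR = 0.1063 / 0.1364 = 0.779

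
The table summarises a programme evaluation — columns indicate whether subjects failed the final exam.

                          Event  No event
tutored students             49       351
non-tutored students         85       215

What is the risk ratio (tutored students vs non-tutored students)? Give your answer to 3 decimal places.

risk, tutored students = 49/400 = 0.1225
risk, non-tutored students = 85/300 = 0.2833
RR = 0.1225 / 0.2833 = 0.432

0.432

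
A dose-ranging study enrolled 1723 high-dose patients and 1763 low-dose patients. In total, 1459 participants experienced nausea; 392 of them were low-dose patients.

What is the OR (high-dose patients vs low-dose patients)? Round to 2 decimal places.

high-dose patients with the outcome: 1459 − 392 = 1067
high-dose patients without the outcome: 1723 − 1067 = 656
low-dose patients without the outcome: 1763 − 392 = 1371
odds, high-dose patients = 1067/656 = 1.6265
odds, low-dose patients = 392/1371 = 0.2859
OR = 1.6265 / 0.2859 = 5.69

5.69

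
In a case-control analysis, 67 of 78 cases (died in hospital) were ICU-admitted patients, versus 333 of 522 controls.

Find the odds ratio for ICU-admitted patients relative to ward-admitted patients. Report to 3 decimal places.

OR = (67 × 189) / (333 × 11) = 12663/3663 ≈ 3.457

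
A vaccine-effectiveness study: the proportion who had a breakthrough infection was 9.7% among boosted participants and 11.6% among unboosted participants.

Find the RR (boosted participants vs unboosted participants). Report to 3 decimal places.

RR = 0.0970 / 0.1160 = 0.836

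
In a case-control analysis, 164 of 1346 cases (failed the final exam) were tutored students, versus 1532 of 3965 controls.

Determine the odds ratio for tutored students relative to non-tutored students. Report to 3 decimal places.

OR = (164 × 2433) / (1532 × 1182) = 399012/1810824 ≈ 0.220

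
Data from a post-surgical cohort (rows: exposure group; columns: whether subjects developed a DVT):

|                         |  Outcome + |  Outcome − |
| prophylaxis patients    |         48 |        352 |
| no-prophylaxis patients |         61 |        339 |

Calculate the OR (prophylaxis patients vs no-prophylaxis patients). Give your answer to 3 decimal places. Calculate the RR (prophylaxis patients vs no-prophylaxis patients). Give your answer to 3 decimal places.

OR = 0.758; RR = 0.787

OR = (48 × 339) / (352 × 61) = 16272/21472 ≈ 0.758
risk, prophylaxis patients = 48/400 = 0.1200
risk, no-prophylaxis patients = 61/400 = 0.1525
RR = 0.1200 / 0.1525 = 0.787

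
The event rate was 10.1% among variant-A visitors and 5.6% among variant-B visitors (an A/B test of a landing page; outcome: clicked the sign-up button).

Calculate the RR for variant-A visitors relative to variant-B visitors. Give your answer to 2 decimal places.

RR = 0.1010 / 0.0560 = 1.80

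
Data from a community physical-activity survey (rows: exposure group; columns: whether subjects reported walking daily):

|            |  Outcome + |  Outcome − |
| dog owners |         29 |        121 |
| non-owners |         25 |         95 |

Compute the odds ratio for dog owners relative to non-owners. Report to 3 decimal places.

OR = 0.911

odds, dog owners = 29/121 = 0.2397
odds, non-owners = 25/95 = 0.2632
OR = 0.2397 / 0.2632 = 0.911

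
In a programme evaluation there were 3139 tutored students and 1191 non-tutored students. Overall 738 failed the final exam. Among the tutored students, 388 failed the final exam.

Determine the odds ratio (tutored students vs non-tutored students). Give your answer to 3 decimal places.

tutored students without the outcome: 3139 − 388 = 2751
non-tutored students with the outcome: 738 − 388 = 350
non-tutored students without the outcome: 1191 − 350 = 841
odds, tutored students = 388/2751 = 0.1410
odds, non-tutored students = 350/841 = 0.4162
OR = 0.1410 / 0.4162 = 0.339

OR: 0.339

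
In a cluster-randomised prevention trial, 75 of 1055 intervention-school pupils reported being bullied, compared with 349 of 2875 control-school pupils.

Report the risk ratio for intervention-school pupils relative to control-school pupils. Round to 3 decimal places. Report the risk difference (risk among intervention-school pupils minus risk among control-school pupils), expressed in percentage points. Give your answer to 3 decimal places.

risk, intervention-school pupils = 75/1055 = 0.0711
risk, control-school pupils = 349/2875 = 0.1214
RR = 0.0711 / 0.1214 = 0.586
risk difference = 0.0711 − 0.1214 = -0.0503 → -5.030 percentage points

RR = 0.586; RD = -5.030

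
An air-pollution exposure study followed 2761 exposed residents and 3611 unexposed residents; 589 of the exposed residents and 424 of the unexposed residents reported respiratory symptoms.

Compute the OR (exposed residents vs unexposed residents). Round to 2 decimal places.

OR = (589 × 3187) / (2172 × 424) = 1877143/920928 ≈ 2.04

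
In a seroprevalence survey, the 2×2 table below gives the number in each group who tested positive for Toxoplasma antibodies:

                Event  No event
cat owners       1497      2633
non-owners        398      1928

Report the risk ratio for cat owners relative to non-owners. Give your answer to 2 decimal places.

2.12

risk, cat owners = 1497/4130 = 0.3625
risk, non-owners = 398/2326 = 0.1711
RR = 0.3625 / 0.1711 = 2.12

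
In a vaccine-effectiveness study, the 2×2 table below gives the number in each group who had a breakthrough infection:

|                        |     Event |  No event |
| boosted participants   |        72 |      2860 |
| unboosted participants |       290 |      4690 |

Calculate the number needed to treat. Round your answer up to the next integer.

30

risk, boosted participants = 72/2932 = 0.024557
risk, unboosted participants = 290/4980 = 0.058233
absolute risk difference = 0.033676
1 / 0.033676 = 29.695 → round up → 30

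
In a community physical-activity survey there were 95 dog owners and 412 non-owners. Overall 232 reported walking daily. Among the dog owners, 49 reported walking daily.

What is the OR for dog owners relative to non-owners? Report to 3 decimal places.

dog owners without the outcome: 95 − 49 = 46
non-owners with the outcome: 232 − 49 = 183
non-owners without the outcome: 412 − 183 = 229
odds, dog owners = 49/46 = 1.0652
odds, non-owners = 183/229 = 0.7991
OR = 1.0652 / 0.7991 = 1.333

OR = 1.333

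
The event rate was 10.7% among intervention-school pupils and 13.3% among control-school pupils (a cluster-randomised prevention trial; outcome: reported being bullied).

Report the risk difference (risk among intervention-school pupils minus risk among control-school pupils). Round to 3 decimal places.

risk difference = 0.1070 − 0.1330 = -0.026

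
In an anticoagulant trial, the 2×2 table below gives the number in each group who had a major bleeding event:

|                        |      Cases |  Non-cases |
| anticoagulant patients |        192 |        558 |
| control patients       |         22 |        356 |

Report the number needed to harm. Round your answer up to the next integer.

risk, anticoagulant patients = 192/750 = 0.256000
risk, control patients = 22/378 = 0.058201
absolute risk difference = 0.197799
1 / 0.197799 = 5.056 → round up → 6

6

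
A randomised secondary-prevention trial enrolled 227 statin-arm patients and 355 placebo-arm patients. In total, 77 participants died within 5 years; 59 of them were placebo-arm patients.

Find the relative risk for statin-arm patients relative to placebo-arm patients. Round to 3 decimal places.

statin-arm patients with the outcome: 77 − 59 = 18
statin-arm patients without the outcome: 227 − 18 = 209
placebo-arm patients without the outcome: 355 − 59 = 296
risk, statin-arm patients = 18/227 = 0.0793
risk, placebo-arm patients = 59/355 = 0.1662
RR = 0.0793 / 0.1662 = 0.477

0.477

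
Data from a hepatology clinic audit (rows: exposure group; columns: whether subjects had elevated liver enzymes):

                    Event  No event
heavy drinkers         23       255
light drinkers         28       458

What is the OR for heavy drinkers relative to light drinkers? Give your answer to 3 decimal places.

OR = (23 × 458) / (255 × 28) = 10534/7140 ≈ 1.475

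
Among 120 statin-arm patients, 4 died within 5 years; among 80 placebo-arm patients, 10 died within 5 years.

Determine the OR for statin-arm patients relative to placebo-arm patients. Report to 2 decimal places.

odds, statin-arm patients = 4/116 = 0.03448
odds, placebo-arm patients = 10/70 = 0.14286
OR = 0.03448 / 0.14286 = 0.24

0.24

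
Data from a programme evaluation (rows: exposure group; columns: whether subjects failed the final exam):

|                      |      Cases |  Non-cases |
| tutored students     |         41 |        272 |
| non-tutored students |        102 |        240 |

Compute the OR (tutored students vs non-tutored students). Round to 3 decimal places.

0.355

odds, tutored students = 41/272 = 0.1507
odds, non-tutored students = 102/240 = 0.4250
OR = 0.1507 / 0.4250 = 0.355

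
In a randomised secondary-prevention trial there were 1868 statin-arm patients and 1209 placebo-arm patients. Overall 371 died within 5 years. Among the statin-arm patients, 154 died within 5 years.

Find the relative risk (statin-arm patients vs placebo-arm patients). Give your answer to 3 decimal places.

statin-arm patients without the outcome: 1868 − 154 = 1714
placebo-arm patients with the outcome: 371 − 154 = 217
placebo-arm patients without the outcome: 1209 − 217 = 992
risk, statin-arm patients = 154/1868 = 0.0824
risk, placebo-arm patients = 217/1209 = 0.1795
RR = 0.0824 / 0.1795 = 0.459

0.459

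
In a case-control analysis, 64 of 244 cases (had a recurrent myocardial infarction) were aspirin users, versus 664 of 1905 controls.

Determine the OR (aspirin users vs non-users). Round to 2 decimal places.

OR ≈ 0.66

odds, aspirin users = 64/664 = 0.0964
odds, non-users = 180/1241 = 0.1450
OR = 0.0964 / 0.1450 = 0.66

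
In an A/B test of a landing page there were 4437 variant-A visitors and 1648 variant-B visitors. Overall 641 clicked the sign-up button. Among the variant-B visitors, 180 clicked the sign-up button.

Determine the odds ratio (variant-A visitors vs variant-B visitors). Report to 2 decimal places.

variant-A visitors with the outcome: 641 − 180 = 461
variant-A visitors without the outcome: 4437 − 461 = 3976
variant-B visitors without the outcome: 1648 − 180 = 1468
OR = (461 × 1468) / (3976 × 180) = 676748/715680 ≈ 0.95

OR: 0.95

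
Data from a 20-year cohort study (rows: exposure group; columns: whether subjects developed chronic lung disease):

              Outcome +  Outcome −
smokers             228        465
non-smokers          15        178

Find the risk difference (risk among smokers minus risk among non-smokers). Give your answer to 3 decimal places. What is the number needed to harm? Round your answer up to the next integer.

RD = 0.251; NNH = 4

risk, smokers = 228/693 = 0.3290
risk, non-smokers = 15/193 = 0.0777
risk difference = 0.3290 − 0.0777 = 0.251
absolute risk difference = 0.251284
1 / 0.251284 = 3.980 → round up → 4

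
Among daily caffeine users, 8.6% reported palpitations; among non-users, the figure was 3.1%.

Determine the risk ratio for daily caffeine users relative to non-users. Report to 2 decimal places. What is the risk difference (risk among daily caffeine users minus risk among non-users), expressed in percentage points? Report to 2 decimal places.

RR = 0.08600 / 0.03100 = 2.77
risk difference = 0.08600 − 0.03100 = 0.05500 → 5.50 percentage points

RR = 2.77; RD = 5.50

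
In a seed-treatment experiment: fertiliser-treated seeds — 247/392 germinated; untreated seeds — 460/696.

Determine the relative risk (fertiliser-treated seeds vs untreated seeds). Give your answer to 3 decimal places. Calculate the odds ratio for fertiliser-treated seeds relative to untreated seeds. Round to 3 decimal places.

RR = 0.953; OR = 0.874

risk, fertiliser-treated seeds = 247/392 = 0.6301
risk, untreated seeds = 460/696 = 0.6609
RR = 0.6301 / 0.6609 = 0.953
OR = (247 × 236) / (145 × 460) = 58292/66700 ≈ 0.874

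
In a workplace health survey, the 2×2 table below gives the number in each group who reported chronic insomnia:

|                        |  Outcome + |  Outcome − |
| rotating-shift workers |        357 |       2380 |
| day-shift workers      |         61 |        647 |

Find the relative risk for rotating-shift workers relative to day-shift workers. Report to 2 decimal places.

risk, rotating-shift workers = 357/2737 = 0.1304
risk, day-shift workers = 61/708 = 0.0862
RR = 0.1304 / 0.0862 = 1.51

RR: 1.51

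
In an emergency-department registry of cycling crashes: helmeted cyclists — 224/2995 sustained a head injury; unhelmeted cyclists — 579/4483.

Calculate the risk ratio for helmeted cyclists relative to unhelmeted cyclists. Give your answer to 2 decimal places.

0.58

risk, helmeted cyclists = 224/2995 = 0.0748
risk, unhelmeted cyclists = 579/4483 = 0.1292
RR = 0.0748 / 0.1292 = 0.58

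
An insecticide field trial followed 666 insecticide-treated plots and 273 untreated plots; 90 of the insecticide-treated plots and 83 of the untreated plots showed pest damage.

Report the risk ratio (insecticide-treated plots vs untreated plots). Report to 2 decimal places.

RR = 0.44

risk, insecticide-treated plots = 90/666 = 0.1351
risk, untreated plots = 83/273 = 0.3040
RR = 0.1351 / 0.3040 = 0.44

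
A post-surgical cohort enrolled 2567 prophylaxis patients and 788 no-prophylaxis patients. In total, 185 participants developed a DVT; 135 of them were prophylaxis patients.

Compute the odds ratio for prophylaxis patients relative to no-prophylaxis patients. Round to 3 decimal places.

OR = 0.819

prophylaxis patients without the outcome: 2567 − 135 = 2432
no-prophylaxis patients with the outcome: 185 − 135 = 50
no-prophylaxis patients without the outcome: 788 − 50 = 738
OR = (135 × 738) / (2432 × 50) = 99630/121600 ≈ 0.819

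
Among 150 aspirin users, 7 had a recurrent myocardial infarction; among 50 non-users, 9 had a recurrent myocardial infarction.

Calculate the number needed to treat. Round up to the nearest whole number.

8

risk, aspirin users = 7/150 = 0.046667
risk, non-users = 9/50 = 0.180000
absolute risk difference = 0.133333
1 / 0.133333 = 7.500 → round up → 8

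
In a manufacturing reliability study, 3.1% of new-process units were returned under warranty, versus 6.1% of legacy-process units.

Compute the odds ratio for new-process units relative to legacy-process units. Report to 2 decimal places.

odds, new-process units = 0.03100/0.96900 = 0.03199
odds, legacy-process units = 0.06100/0.93900 = 0.06496
OR = 0.03199 / 0.06496 = 0.49

OR = 0.49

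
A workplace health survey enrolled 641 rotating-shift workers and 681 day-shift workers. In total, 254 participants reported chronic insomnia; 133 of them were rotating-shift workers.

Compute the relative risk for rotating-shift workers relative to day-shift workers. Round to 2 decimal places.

rotating-shift workers without the outcome: 641 − 133 = 508
day-shift workers with the outcome: 254 − 133 = 121
day-shift workers without the outcome: 681 − 121 = 560
risk, rotating-shift workers = 133/641 = 0.2075
risk, day-shift workers = 121/681 = 0.1777
RR = 0.2075 / 0.1777 = 1.17

1.17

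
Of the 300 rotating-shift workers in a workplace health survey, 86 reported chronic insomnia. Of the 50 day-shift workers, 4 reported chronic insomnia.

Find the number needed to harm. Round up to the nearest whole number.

NNH ≈ 5

risk, rotating-shift workers = 86/300 = 0.286667
risk, day-shift workers = 4/50 = 0.080000
absolute risk difference = 0.206667
1 / 0.206667 = 4.839 → round up → 5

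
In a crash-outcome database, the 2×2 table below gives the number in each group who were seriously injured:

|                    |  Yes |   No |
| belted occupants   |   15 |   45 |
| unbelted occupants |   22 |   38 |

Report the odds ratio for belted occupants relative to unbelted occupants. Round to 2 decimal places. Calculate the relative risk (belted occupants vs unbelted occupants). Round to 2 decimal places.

OR = 0.58; RR = 0.68

OR = (15 × 38) / (45 × 22) = 570/990 ≈ 0.58
risk, belted occupants = 15/60 = 0.2500
risk, unbelted occupants = 22/60 = 0.3667
RR = 0.2500 / 0.3667 = 0.68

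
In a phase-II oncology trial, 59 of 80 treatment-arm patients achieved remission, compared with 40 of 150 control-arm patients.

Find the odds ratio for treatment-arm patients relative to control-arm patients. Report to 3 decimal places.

OR = (59 × 110) / (21 × 40) = 6490/840 ≈ 7.726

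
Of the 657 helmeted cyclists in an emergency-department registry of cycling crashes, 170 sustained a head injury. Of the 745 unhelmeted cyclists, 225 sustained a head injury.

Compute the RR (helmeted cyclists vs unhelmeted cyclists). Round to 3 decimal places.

0.857

risk, helmeted cyclists = 170/657 = 0.2588
risk, unhelmeted cyclists = 225/745 = 0.3020
RR = 0.2588 / 0.3020 = 0.857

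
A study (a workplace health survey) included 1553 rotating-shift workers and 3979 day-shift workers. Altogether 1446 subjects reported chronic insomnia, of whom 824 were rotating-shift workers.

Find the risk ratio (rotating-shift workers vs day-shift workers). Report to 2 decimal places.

3.39

rotating-shift workers without the outcome: 1553 − 824 = 729
day-shift workers with the outcome: 1446 − 824 = 622
day-shift workers without the outcome: 3979 − 622 = 3357
risk, rotating-shift workers = 824/1553 = 0.5306
risk, day-shift workers = 622/3979 = 0.1563
RR = 0.5306 / 0.1563 = 3.39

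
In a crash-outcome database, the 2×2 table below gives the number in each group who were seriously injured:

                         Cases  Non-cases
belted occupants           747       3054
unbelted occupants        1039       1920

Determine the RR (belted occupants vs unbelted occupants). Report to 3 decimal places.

RR: 0.560

risk, belted occupants = 747/3801 = 0.1965
risk, unbelted occupants = 1039/2959 = 0.3511
RR = 0.1965 / 0.3511 = 0.560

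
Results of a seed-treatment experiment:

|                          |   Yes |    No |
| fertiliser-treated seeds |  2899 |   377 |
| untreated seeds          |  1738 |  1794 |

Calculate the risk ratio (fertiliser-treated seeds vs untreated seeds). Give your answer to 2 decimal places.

risk, fertiliser-treated seeds = 2899/3276 = 0.8849
risk, untreated seeds = 1738/3532 = 0.4921
RR = 0.8849 / 0.4921 = 1.80

1.80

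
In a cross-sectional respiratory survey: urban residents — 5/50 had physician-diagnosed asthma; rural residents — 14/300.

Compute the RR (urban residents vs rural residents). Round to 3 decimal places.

RR = 2.143

risk, urban residents = 5/50 = 0.10000
risk, rural residents = 14/300 = 0.04667
RR = 0.10000 / 0.04667 = 2.143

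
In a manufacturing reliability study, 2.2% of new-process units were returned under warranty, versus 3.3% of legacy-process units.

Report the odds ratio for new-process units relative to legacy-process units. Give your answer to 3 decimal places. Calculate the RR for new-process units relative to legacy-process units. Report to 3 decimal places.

odds, new-process units = 0.02200/0.97800 = 0.02249
odds, legacy-process units = 0.03300/0.96700 = 0.03413
OR = 0.02249 / 0.03413 = 0.659
RR = 0.02200 / 0.03300 = 0.667

OR = 0.659; RR = 0.667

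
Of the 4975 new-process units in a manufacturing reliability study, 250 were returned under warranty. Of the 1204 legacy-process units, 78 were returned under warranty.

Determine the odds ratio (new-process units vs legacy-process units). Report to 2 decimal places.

OR = (250 × 1126) / (4725 × 78) = 281500/368550 ≈ 0.76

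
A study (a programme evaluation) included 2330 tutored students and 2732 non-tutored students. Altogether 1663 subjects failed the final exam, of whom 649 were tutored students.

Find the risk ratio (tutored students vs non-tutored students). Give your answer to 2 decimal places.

RR: 0.75

tutored students without the outcome: 2330 − 649 = 1681
non-tutored students with the outcome: 1663 − 649 = 1014
non-tutored students without the outcome: 2732 − 1014 = 1718
risk, tutored students = 649/2330 = 0.2785
risk, non-tutored students = 1014/2732 = 0.3712
RR = 0.2785 / 0.3712 = 0.75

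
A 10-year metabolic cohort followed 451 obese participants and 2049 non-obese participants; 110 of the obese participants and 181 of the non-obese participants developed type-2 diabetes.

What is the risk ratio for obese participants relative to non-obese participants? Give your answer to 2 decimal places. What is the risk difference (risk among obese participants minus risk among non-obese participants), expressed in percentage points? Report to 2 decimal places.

risk, obese participants = 110/451 = 0.2439
risk, non-obese participants = 181/2049 = 0.0883
RR = 0.2439 / 0.0883 = 2.76
risk difference = 0.2439 − 0.0883 = 0.1556 → 15.56 percentage points

RR = 2.76; RD = 15.56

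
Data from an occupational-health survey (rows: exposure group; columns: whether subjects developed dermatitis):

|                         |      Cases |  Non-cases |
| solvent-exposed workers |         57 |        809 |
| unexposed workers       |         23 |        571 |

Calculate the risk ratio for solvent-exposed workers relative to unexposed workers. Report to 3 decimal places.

risk, solvent-exposed workers = 57/866 = 0.06582
risk, unexposed workers = 23/594 = 0.03872
RR = 0.06582 / 0.03872 = 1.700

RR ≈ 1.700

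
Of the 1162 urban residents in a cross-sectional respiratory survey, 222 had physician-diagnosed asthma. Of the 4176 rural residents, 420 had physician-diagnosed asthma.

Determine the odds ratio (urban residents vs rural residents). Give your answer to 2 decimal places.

OR = (222 × 3756) / (940 × 420) = 833832/394800 ≈ 2.11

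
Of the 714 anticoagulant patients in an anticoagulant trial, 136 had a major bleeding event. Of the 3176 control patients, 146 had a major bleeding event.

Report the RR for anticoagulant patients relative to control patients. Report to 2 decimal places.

risk, anticoagulant patients = 136/714 = 0.19048
risk, control patients = 146/3176 = 0.04597
RR = 0.19048 / 0.04597 = 4.14

4.14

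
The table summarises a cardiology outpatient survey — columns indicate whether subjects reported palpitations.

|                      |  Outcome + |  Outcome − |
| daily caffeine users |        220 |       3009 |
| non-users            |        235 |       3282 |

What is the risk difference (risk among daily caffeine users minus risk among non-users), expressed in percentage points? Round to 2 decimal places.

risk, daily caffeine users = 220/3229 = 0.0681
risk, non-users = 235/3517 = 0.0668
risk difference = 0.0681 − 0.0668 = 0.0013 → 0.13 percentage points

RD: 0.13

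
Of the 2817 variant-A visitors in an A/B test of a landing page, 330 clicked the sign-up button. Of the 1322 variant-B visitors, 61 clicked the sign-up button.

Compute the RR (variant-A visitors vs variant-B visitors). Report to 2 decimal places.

2.54

risk, variant-A visitors = 330/2817 = 0.11715
risk, variant-B visitors = 61/1322 = 0.04614
RR = 0.11715 / 0.04614 = 2.54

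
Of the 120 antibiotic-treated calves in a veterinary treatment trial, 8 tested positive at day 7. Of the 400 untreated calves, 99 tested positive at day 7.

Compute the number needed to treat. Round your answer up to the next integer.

risk, antibiotic-treated calves = 8/120 = 0.066667
risk, untreated calves = 99/400 = 0.247500
absolute risk difference = 0.180833
1 / 0.180833 = 5.530 → round up → 6

NNT: 6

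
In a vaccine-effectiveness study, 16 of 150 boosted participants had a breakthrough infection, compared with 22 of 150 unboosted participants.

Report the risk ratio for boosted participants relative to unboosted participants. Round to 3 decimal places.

RR: 0.727

risk, boosted participants = 16/150 = 0.1067
risk, unboosted participants = 22/150 = 0.1467
RR = 0.1067 / 0.1467 = 0.727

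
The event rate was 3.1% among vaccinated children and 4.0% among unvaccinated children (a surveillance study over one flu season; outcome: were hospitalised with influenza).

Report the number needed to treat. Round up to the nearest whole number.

NNT: 112

absolute risk difference = 0.009000
1 / 0.009000 = 111.111 → round up → 112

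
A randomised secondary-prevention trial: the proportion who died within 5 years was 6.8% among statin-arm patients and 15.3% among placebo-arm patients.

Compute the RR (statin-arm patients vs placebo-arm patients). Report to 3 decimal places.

RR = 0.0680 / 0.1530 = 0.444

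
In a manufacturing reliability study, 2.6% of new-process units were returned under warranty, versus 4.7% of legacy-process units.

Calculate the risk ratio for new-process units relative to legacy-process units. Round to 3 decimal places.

RR = 0.02600 / 0.04700 = 0.553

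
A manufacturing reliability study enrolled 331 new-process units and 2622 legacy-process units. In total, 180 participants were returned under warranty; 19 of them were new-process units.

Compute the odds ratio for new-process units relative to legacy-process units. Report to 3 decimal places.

new-process units without the outcome: 331 − 19 = 312
legacy-process units with the outcome: 180 − 19 = 161
legacy-process units without the outcome: 2622 − 161 = 2461
OR = (19 × 2461) / (312 × 161) = 46759/50232 ≈ 0.931

OR: 0.931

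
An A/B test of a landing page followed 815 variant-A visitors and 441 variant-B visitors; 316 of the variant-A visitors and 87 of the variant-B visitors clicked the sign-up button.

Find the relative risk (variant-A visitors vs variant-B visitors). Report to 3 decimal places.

risk, variant-A visitors = 316/815 = 0.3877
risk, variant-B visitors = 87/441 = 0.1973
RR = 0.3877 / 0.1973 = 1.965

1.965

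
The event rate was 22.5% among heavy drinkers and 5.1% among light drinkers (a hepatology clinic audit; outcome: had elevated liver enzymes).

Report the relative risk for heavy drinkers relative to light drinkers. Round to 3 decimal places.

RR = 0.2250 / 0.0510 = 4.412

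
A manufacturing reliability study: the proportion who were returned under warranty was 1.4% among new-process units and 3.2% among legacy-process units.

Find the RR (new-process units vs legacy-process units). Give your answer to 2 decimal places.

RR = 0.01400 / 0.03200 = 0.44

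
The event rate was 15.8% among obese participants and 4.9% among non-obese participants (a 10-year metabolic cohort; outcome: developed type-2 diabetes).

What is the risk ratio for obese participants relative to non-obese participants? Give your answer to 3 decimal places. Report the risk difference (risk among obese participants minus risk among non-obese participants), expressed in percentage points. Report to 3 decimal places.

RR = 3.224; RD = 10.900

RR = 0.15800 / 0.04900 = 3.224
risk difference = 0.15800 − 0.04900 = 0.10900 → 10.900 percentage points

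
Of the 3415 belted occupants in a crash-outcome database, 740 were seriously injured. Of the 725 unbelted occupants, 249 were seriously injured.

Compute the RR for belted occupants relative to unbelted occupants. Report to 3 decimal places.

0.631

risk, belted occupants = 740/3415 = 0.2167
risk, unbelted occupants = 249/725 = 0.3434
RR = 0.2167 / 0.3434 = 0.631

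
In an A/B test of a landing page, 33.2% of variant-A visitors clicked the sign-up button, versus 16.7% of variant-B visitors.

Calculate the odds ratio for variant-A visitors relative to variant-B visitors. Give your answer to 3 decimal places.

OR: 2.479

odds, variant-A visitors = 0.3320/0.6680 = 0.4970
odds, variant-B visitors = 0.1670/0.8330 = 0.2005
OR = 0.4970 / 0.2005 = 2.479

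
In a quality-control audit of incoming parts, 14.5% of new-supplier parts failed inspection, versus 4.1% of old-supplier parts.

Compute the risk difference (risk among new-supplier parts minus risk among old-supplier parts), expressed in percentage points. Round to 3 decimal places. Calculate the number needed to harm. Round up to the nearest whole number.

risk difference = 0.14500 − 0.04100 = 0.10400 → 10.400 percentage points
absolute risk difference = 0.104000
1 / 0.104000 = 9.615 → round up → 10

RD = 10.400; NNH = 10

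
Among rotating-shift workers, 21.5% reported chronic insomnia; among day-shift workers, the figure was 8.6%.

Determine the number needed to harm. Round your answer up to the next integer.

8

absolute risk difference = 0.129000
1 / 0.129000 = 7.752 → round up → 8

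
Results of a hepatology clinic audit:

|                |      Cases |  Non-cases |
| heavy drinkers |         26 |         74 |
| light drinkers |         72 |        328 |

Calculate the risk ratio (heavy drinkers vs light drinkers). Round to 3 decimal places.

1.444

risk, heavy drinkers = 26/100 = 0.2600
risk, light drinkers = 72/400 = 0.1800
RR = 0.2600 / 0.1800 = 1.444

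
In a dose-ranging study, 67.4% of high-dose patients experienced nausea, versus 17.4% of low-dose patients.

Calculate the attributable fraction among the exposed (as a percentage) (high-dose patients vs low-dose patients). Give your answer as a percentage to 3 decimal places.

AR% = (0.6740 − 0.1740) / 0.6740 = 0.7418 → 74.184%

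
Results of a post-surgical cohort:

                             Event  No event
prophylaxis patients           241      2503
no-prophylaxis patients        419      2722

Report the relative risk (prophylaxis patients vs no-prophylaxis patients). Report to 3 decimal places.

risk, prophylaxis patients = 241/2744 = 0.0878
risk, no-prophylaxis patients = 419/3141 = 0.1334
RR = 0.0878 / 0.1334 = 0.658

0.658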